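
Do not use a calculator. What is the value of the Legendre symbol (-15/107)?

1

First reduce: -15 ≡ 92 (mod 107).
Pull out 2^2: since 107 ≡ 3 (mod 8), (2/107) = -1, so (2/107)^2 = +1.
Reciprocity: 23 ≡ 3 and 107 ≡ 3 (mod 4), so (23/107) = −(107/23).
Reduce top mod 23: now compute (15/23).
Reciprocity: 15 ≡ 3 and 23 ≡ 3 (mod 4), so (15/23) = −(23/15).
Reduce top mod 15: now compute (8/15).
Pull out 2^3: since 15 ≡ 7 (mod 8), (2/15) = +1, so (2/15)^3 = +1.
Reached (1/15) = 1. Collecting the sign flips along the way, the symbol is +1.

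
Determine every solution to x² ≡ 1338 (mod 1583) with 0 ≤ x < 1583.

Since 1583 ≡ 3 (mod 4), a square root of 1338 is 1338^((1583+1)/4) = 1338^396 mod 1583.
Repeated squaring: 1338^2≡1454, 1338^4≡811, 1338^8≡776, 1338^16≡636, 1338^32≡831, 1338^64≡373, 1338^128≡1408, 1338^256≡548 (mod 1583).
1338^396 = 1338^(256+128+8+4) ≡ 1045 (mod 1583).
Check: 1045² = 1092025 ≡ 1338 (mod 1583). The two roots are 538 and 1045.

538, 1045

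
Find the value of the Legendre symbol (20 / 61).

Euler's criterion: (20/61) ≡ 20^30 (mod 61).
20^2 ≡ 34 (mod 61)
20^4 ≡ 58 (mod 61)
20^8 ≡ 9 (mod 61)
20^16 ≡ 20 (mod 61)
20^30 = 20^(16+8+4+2) ≡ 1 (mod 61).
Result is 1, so (20/61) = 1.

1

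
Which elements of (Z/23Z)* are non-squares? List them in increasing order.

5, 7, 10, 11, 14, 15, 17, 19, 20, 21, 22

Square k = 1,…,11 (k and 23−k give the same square):
1²=1, 2²=4, 3²=9, 4²=16, 5²≡2, 6²≡13, 7²≡3, 8²≡18, 9²≡12, 10²≡8, 11²≡6 (mod 23).
The residues are {1, 2, 3, 4, 6, 8, 9, 12, 13, 16, 18}; the non-residues are the remaining 11 nonzero classes.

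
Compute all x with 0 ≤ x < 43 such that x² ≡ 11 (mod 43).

21, 22

Since 43 ≡ 3 (mod 4), a square root of 11 is 11^((43+1)/4) = 11^11 mod 43.
Repeated squaring: 11^2≡35, 11^4≡21, 11^8≡11 (mod 43).
11^11 = 11^(8+2+1) ≡ 21 (mod 43).
Check: 21² = 441 ≡ 11 (mod 43). The two roots are 21 and 22.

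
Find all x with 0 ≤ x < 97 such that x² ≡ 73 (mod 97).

97 ≡ 1 (mod 4), so we find a root by search.
Trying successive values, 48² = 2304 ≡ 73 (mod 97). The other root is 97 − 48 = 49.

48, 49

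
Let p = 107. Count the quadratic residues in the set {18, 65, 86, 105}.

2

(18/107) = -1 → non-residue.
(65/107) = -1 → non-residue.
(86/107) = +1 → QR.
(105/107) = +1 → QR.
Total quadratic residues among the 4: 2.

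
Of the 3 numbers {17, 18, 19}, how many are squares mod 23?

(17/23) = -1 → non-residue.
(18/23) = +1 → QR.
(19/23) = -1 → non-residue.
Total quadratic residues among the 3: 1.

1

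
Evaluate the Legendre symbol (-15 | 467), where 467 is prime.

Euler's criterion: (-15/467) ≡ 452^233 (mod 467).
452^2 ≡ 225 (mod 467)
452^4 ≡ 189 (mod 467)
452^8 ≡ 229 (mod 467)
452^16 ≡ 137 (mod 467)
452^32 ≡ 89 (mod 467)
452^64 ≡ 449 (mod 467)
452^128 ≡ 324 (mod 467)
452^233 = 452^(128+64+32+8+1) ≡ 1 (mod 467).
Result is 1, so (-15/467) = 1.

1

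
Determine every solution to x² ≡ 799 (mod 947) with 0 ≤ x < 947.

Since 947 ≡ 3 (mod 4), a square root of 799 is 799^((947+1)/4) = 799^237 mod 947.
Repeated squaring: 799^2≡123, 799^4≡924, 799^8≡529, 799^16≡476, 799^32≡243, 799^64≡335, 799^128≡479 (mod 947).
799^237 = 799^(128+64+32+8+4+1) ≡ 679 (mod 947).
Check: 679² = 461041 ≡ 799 (mod 947). The two roots are 268 and 679.

268, 679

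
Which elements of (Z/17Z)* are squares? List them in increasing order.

Square k = 1,…,8 (k and 17−k give the same square):
1²=1, 2²=4, 3²=9, 4²=16, 5²≡8, 6²≡2, 7²≡15, 8²≡13 (mod 17).
So the quadratic residues mod 17 are {1, 2, 4, 8, 9, 13, 15, 16}.

1, 2, 4, 8, 9, 13, 15, 16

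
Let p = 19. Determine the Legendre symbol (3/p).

Euler's criterion: (3/19) ≡ 3^9 (mod 19).
3^2 ≡ 9 (mod 19)
3^4 ≡ 5 (mod 19)
3^8 ≡ 6 (mod 19)
3^9 = 3^(8+1) ≡ 18 (mod 19).
Result is 18 ≡ −1, so (3/19) = −1.

-1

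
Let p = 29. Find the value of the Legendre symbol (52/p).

1

First reduce: 52 ≡ 23 (mod 29).
Reciprocity: 23 ≡ 3 and 29 ≡ 1 (mod 4), so (23/29) = +(29/23).
Reduce top mod 23: now compute (6/23).
Pull out 2: since 23 ≡ 7 (mod 8), (2/23) = +1.
Reciprocity: 3 ≡ 3 and 23 ≡ 3 (mod 4), so (3/23) = −(23/3).
Reduce top mod 3: now compute (2/3).
Pull out 2: since 3 ≡ 3 (mod 8), (2/3) = -1.
Reached (1/3) = 1. Collecting the sign flips along the way, the symbol is +1.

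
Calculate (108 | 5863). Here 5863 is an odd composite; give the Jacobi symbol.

-1

Pull out 2^2: since 5863 ≡ 7 (mod 8), (2/5863) = +1, so (2/5863)^2 = +1.
Reciprocity: 27 ≡ 3 and 5863 ≡ 3 (mod 4), so (27/5863) = −(5863/27).
Reduce top mod 27: now compute (4/27).
Pull out 2^2: since 27 ≡ 3 (mod 8), (2/27) = -1, so (2/27)^2 = +1.
Reached (1/27) = 1. Collecting the sign flips along the way, the symbol is -1.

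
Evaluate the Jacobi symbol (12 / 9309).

0

Pull out 2^2: since 9309 ≡ 5 (mod 8), (2/9309) = -1, so (2/9309)^2 = +1.
Reciprocity: 3 ≡ 3 and 9309 ≡ 1 (mod 4), so (3/9309) = +(9309/3).
Reduce top mod 3: now compute (0/3).
Top reduces to 0: gcd > 1, so the symbol is 0.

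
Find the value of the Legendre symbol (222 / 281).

Pull out 2: since 281 ≡ 1 (mod 8), (2/281) = +1.
Reciprocity: 111 ≡ 3 and 281 ≡ 1 (mod 4), so (111/281) = +(281/111).
Reduce top mod 111: now compute (59/111).
Reciprocity: 59 ≡ 3 and 111 ≡ 3 (mod 4), so (59/111) = −(111/59).
Reduce top mod 59: now compute (52/59).
Pull out 2^2: since 59 ≡ 3 (mod 8), (2/59) = -1, so (2/59)^2 = +1.
Reciprocity: 13 ≡ 1 and 59 ≡ 3 (mod 4), so (13/59) = +(59/13).
Reduce top mod 13: now compute (7/13).
Reciprocity: 7 ≡ 3 and 13 ≡ 1 (mod 4), so (7/13) = +(13/7).
Reduce top mod 7: now compute (6/7).
Pull out 2: since 7 ≡ 7 (mod 8), (2/7) = +1.
Reciprocity: 3 ≡ 3 and 7 ≡ 3 (mod 4), so (3/7) = −(7/3).
Reduce top mod 3: now compute (1/3).
Reached (1/3) = 1. Collecting the sign flips along the way, the symbol is +1.

1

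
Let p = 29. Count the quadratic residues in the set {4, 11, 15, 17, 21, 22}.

2

(4/29) = +1 → QR.
(11/29) = -1 → non-residue.
(15/29) = -1 → non-residue.
(17/29) = -1 → non-residue.
(21/29) = -1 → non-residue.
(22/29) = +1 → QR.
Total quadratic residues among the 6: 2.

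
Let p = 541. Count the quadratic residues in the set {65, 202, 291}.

0

(65/541) = -1 → non-residue.
(202/541) = -1 → non-residue.
(291/541) = -1 → non-residue.
Total quadratic residues among the 3: 0.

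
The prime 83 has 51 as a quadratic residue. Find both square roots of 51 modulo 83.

36, 47

Since 83 ≡ 3 (mod 4), a square root of 51 is 51^((83+1)/4) = 51^21 mod 83.
Repeated squaring: 51^2≡28, 51^4≡37, 51^8≡41, 51^16≡21 (mod 83).
51^21 = 51^(16+4+1) ≡ 36 (mod 83).
Check: 36² = 1296 ≡ 51 (mod 83). The two roots are 36 and 47.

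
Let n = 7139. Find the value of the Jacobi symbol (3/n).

1

Reciprocity: 3 ≡ 3 and 7139 ≡ 3 (mod 4), so (3/7139) = −(7139/3).
Reduce top mod 3: now compute (2/3).
Pull out 2: since 3 ≡ 3 (mod 8), (2/3) = -1.
Reached (1/3) = 1. Collecting the sign flips along the way, the symbol is +1.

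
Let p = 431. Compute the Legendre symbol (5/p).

1

Reciprocity: 5 ≡ 1 and 431 ≡ 3 (mod 4), so (5/431) = +(431/5).
Reduce top mod 5: now compute (1/5).
Reached (1/5) = 1. Collecting the sign flips along the way, the symbol is +1.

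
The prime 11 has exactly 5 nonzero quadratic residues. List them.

1 3 4 5 9

Square k = 1,…,5 (k and 11−k give the same square):
1²=1, 2²=4, 3²=9, 4²≡5, 5²≡3 (mod 11).
So the quadratic residues mod 11 are {1, 3, 4, 5, 9}.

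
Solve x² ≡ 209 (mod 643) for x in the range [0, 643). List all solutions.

259, 384

Since 643 ≡ 3 (mod 4), a square root of 209 is 209^((643+1)/4) = 209^161 mod 643.
Repeated squaring: 209^2≡600, 209^4≡563, 209^8≡613, 209^16≡257, 209^32≡463, 209^64≡250, 209^128≡129 (mod 643).
209^161 = 209^(128+32+1) ≡ 384 (mod 643).
Check: 384² = 147456 ≡ 209 (mod 643). The two roots are 259 and 384.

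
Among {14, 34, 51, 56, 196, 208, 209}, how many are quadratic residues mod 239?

3

(14/239) = -1 → non-residue.
(34/239) = +1 → QR.
(51/239) = +1 → QR.
(56/239) = -1 → non-residue.
(196/239) = +1 → QR.
(208/239) = -1 → non-residue.
(209/239) = -1 → non-residue.
Total quadratic residues among the 7: 3.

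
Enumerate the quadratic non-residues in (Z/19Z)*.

2 3 8 10 12 13 14 15 18

Square k = 1,…,9 (k and 19−k give the same square):
1²=1, 2²=4, 3²=9, 4²=16, 5²≡6, 6²≡17, 7²≡11, 8²≡7, 9²≡5 (mod 19).
The residues are {1, 4, 5, 6, 7, 9, 11, 16, 17}; the non-residues are the remaining 9 nonzero classes.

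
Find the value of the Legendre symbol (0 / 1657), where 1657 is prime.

Top reduces to 0: gcd > 1, so the symbol is 0.

0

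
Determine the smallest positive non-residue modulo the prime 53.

2

(2/53) = −1, so 2 is the smallest positive non-residue mod 53.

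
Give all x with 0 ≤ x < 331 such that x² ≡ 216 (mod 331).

Since 331 ≡ 3 (mod 4), a square root of 216 is 216^((331+1)/4) = 216^83 mod 331.
Repeated squaring: 216^2≡316, 216^4≡225, 216^8≡313, 216^16≡324, 216^32≡49, 216^64≡84 (mod 331).
216^83 = 216^(64+16+2+1) ≡ 215 (mod 331).
Check: 215² = 46225 ≡ 216 (mod 331). The two roots are 116 and 215.

116, 215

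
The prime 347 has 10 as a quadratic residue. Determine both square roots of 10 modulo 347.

Since 347 ≡ 3 (mod 4), a square root of 10 is 10^((347+1)/4) = 10^87 mod 347.
Repeated squaring: 10^2≡100, 10^4≡284, 10^8≡152, 10^16≡202, 10^32≡205, 10^64≡38 (mod 347).
10^87 = 10^(64+16+4+2+1) ≡ 222 (mod 347).
Check: 222² = 49284 ≡ 10 (mod 347). The two roots are 125 and 222.

125, 222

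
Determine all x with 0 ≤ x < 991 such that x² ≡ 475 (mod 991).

381, 610

Since 991 ≡ 3 (mod 4), a square root of 475 is 475^((991+1)/4) = 475^248 mod 991.
Repeated squaring: 475^2≡668, 475^4≡274, 475^8≡751, 475^16≡122, 475^32≡19, 475^64≡361, 475^128≡500 (mod 991).
475^248 = 475^(128+64+32+16+8) ≡ 610 (mod 991).
Check: 610² = 372100 ≡ 475 (mod 991). The two roots are 381 and 610.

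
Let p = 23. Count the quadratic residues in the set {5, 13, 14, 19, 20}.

(5/23) = -1 → non-residue.
(13/23) = +1 → QR.
(14/23) = -1 → non-residue.
(19/23) = -1 → non-residue.
(20/23) = -1 → non-residue.
Total quadratic residues among the 5: 1.

1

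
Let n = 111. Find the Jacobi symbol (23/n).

1

Reciprocity: 23 ≡ 3 and 111 ≡ 3 (mod 4), so (23/111) = −(111/23).
Reduce top mod 23: now compute (19/23).
Reciprocity: 19 ≡ 3 and 23 ≡ 3 (mod 4), so (19/23) = −(23/19).
Reduce top mod 19: now compute (4/19).
Pull out 2^2: since 19 ≡ 3 (mod 8), (2/19) = -1, so (2/19)^2 = +1.
Reached (1/19) = 1. Collecting the sign flips along the way, the symbol is +1.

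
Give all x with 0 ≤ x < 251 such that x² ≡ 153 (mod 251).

Since 251 ≡ 3 (mod 4), a square root of 153 is 153^((251+1)/4) = 153^63 mod 251.
Repeated squaring: 153^2≡66, 153^4≡89, 153^8≡140, 153^16≡22, 153^32≡233 (mod 251).
153^63 = 153^(32+16+8+4+2+1) ≡ 135 (mod 251).
Check: 135² = 18225 ≡ 153 (mod 251). The two roots are 116 and 135.

116, 135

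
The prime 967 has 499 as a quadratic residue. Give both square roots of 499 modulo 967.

362, 605

Since 967 ≡ 3 (mod 4), a square root of 499 is 499^((967+1)/4) = 499^242 mod 967.
Repeated squaring: 499^2≡482, 499^4≡244, 499^8≡549, 499^16≡664, 499^32≡911, 499^64≡235, 499^128≡106 (mod 967).
499^242 = 499^(128+64+32+16+2) ≡ 362 (mod 967).
Check: 362² = 131044 ≡ 499 (mod 967). The two roots are 362 and 605.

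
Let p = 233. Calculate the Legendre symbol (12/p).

-1

Pull out 2^2: since 233 ≡ 1 (mod 8), (2/233) = +1, so (2/233)^2 = +1.
Reciprocity: 3 ≡ 3 and 233 ≡ 1 (mod 4), so (3/233) = +(233/3).
Reduce top mod 3: now compute (2/3).
Pull out 2: since 3 ≡ 3 (mod 8), (2/3) = -1.
Reached (1/3) = 1. Collecting the sign flips along the way, the symbol is -1.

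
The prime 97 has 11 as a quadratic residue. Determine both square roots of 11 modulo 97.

97 ≡ 1 (mod 4), so we find a root by search.
Trying successive values, 37² = 1369 ≡ 11 (mod 97). The other root is 97 − 37 = 60.

37, 60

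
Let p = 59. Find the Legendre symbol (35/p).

1

Euler's criterion: (35/59) ≡ 35^29 (mod 59).
35^2 ≡ 45 (mod 59)
35^4 ≡ 19 (mod 59)
35^8 ≡ 7 (mod 59)
35^16 ≡ 49 (mod 59)
35^29 = 35^(16+8+4+1) ≡ 1 (mod 59).
Result is 1, so (35/59) = 1.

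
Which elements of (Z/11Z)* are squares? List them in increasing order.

Square k = 1,…,5 (k and 11−k give the same square):
1²=1, 2²=4, 3²=9, 4²≡5, 5²≡3 (mod 11).
So the quadratic residues mod 11 are {1, 3, 4, 5, 9}.

1, 3, 4, 5, 9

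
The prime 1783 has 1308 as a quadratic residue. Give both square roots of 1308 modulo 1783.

Since 1783 ≡ 3 (mod 4), a square root of 1308 is 1308^((1783+1)/4) = 1308^446 mod 1783.
Repeated squaring: 1308^2≡967, 1308^4≡797, 1308^8≡461, 1308^16≡344, 1308^32≡658, 1308^64≡1478, 1308^128≡309, 1308^256≡982 (mod 1783).
1308^446 = 1308^(256+128+32+16+8+4+2) ≡ 210 (mod 1783).
Check: 210² = 44100 ≡ 1308 (mod 1783). The two roots are 210 and 1573.

210, 1573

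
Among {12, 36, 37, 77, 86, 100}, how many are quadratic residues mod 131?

4

(12/131) = +1 → QR.
(36/131) = +1 → QR.
(37/131) = -1 → non-residue.
(77/131) = +1 → QR.
(86/131) = -1 → non-residue.
(100/131) = +1 → QR.
Total quadratic residues among the 6: 4.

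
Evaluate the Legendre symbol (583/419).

First reduce: 583 ≡ 164 (mod 419).
Pull out 2^2: since 419 ≡ 3 (mod 8), (2/419) = -1, so (2/419)^2 = +1.
Reciprocity: 41 ≡ 1 and 419 ≡ 3 (mod 4), so (41/419) = +(419/41).
Reduce top mod 41: now compute (9/41).
Reciprocity: 9 ≡ 1 and 41 ≡ 1 (mod 4), so (9/41) = +(41/9).
Reduce top mod 9: now compute (5/9).
Reciprocity: 5 ≡ 1 and 9 ≡ 1 (mod 4), so (5/9) = +(9/5).
Reduce top mod 5: now compute (4/5).
Pull out 2^2: since 5 ≡ 5 (mod 8), (2/5) = -1, so (2/5)^2 = +1.
Reached (1/5) = 1. Collecting the sign flips along the way, the symbol is +1.

1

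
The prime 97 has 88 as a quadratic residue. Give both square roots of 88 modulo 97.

97 ≡ 1 (mod 4), so we find a root by search.
Trying successive values, 31² = 961 ≡ 88 (mod 97). The other root is 97 − 31 = 66.

31, 66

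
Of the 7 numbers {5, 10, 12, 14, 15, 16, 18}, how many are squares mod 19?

(5/19) = +1 → QR.
(10/19) = -1 → non-residue.
(12/19) = -1 → non-residue.
(14/19) = -1 → non-residue.
(15/19) = -1 → non-residue.
(16/19) = +1 → QR.
(18/19) = -1 → non-residue.
Total quadratic residues among the 7: 2.

2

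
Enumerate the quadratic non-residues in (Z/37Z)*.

Square k = 1,…,18 (k and 37−k give the same square):
1²=1, 2²=4, 3²=9, 4²=16, 5²=25, 6²=36, 7²≡12, 8²≡27, 9²≡7, 10²≡26, 11²≡10, 12²≡33, 13²≡21, 14²≡11, 15²≡3, 16²≡34, 17²≡30, 18²≡28 (mod 37).
The residues are {1, 3, 4, 7, 9, 10, 11, 12, 16, 21, 25, 26, 27, 28, 30, 33, 34, 36}; the non-residues are the remaining 18 nonzero classes.

2, 5, 6, 8, 13, 14, 15, 17, 18, 19, 20, 22, 23, 24, 29, 31, 32, 35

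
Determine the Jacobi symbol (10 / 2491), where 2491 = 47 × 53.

-1

Pull out 2: since 2491 ≡ 3 (mod 8), (2/2491) = -1.
Reciprocity: 5 ≡ 1 and 2491 ≡ 3 (mod 4), so (5/2491) = +(2491/5).
Reduce top mod 5: now compute (1/5).
Reached (1/5) = 1. Collecting the sign flips along the way, the symbol is -1.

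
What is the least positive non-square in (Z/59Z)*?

(2/59) = −1, so 2 is the smallest positive non-residue mod 59.

2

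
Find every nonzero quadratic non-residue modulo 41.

3, 6, 7, 11, 12, 13, 14, 15, 17, 19, 22, 24, 26, 27, 28, 29, 30, 34, 35, 38

Square k = 1,…,20 (k and 41−k give the same square):
1²=1, 2²=4, 3²=9, 4²=16, 5²=25, 6²=36, 7²≡8, 8²≡23, 9²≡40, 10²≡18, 11²≡39, 12²≡21, 13²≡5, 14²≡32, 15²≡20, 16²≡10, 17²≡2, 18²≡37, 19²≡33, 20²≡31 (mod 41).
The residues are {1, 2, 4, 5, 8, 9, 10, 16, 18, 20, 21, 23, 25, 31, 32, 33, 36, 37, 39, 40}; the non-residues are the remaining 20 nonzero classes.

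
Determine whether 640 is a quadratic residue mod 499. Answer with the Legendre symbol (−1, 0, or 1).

First reduce: 640 ≡ 141 (mod 499).
Reciprocity: 141 ≡ 1 and 499 ≡ 3 (mod 4), so (141/499) = +(499/141).
Reduce top mod 141: now compute (76/141).
Pull out 2^2: since 141 ≡ 5 (mod 8), (2/141) = -1, so (2/141)^2 = +1.
Reciprocity: 19 ≡ 3 and 141 ≡ 1 (mod 4), so (19/141) = +(141/19).
Reduce top mod 19: now compute (8/19).
Pull out 2^3: since 19 ≡ 3 (mod 8), (2/19) = -1, so (2/19)^3 = -1.
Reached (1/19) = 1. Collecting the sign flips along the way, the symbol is -1.

-1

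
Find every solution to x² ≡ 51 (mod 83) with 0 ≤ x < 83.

36, 47

Since 83 ≡ 3 (mod 4), a square root of 51 is 51^((83+1)/4) = 51^21 mod 83.
Repeated squaring: 51^2≡28, 51^4≡37, 51^8≡41, 51^16≡21 (mod 83).
51^21 = 51^(16+4+1) ≡ 36 (mod 83).
Check: 36² = 1296 ≡ 51 (mod 83). The two roots are 36 and 47.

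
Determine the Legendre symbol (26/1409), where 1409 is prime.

-1

Pull out 2: since 1409 ≡ 1 (mod 8), (2/1409) = +1.
Reciprocity: 13 ≡ 1 and 1409 ≡ 1 (mod 4), so (13/1409) = +(1409/13).
Reduce top mod 13: now compute (5/13).
Reciprocity: 5 ≡ 1 and 13 ≡ 1 (mod 4), so (5/13) = +(13/5).
Reduce top mod 5: now compute (3/5).
Reciprocity: 3 ≡ 3 and 5 ≡ 1 (mod 4), so (3/5) = +(5/3).
Reduce top mod 3: now compute (2/3).
Pull out 2: since 3 ≡ 3 (mod 8), (2/3) = -1.
Reached (1/3) = 1. Collecting the sign flips along the way, the symbol is -1.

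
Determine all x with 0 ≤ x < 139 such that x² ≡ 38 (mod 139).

Since 139 ≡ 3 (mod 4), a square root of 38 is 38^((139+1)/4) = 38^35 mod 139.
Repeated squaring: 38^2≡54, 38^4≡136, 38^8≡9, 38^16≡81, 38^32≡28 (mod 139).
38^35 = 38^(32+2+1) ≡ 49 (mod 139).
Check: 49² = 2401 ≡ 38 (mod 139). The two roots are 49 and 90.

49, 90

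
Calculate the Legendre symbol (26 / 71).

Euler's criterion: (26/71) ≡ 26^35 (mod 71).
26^2 ≡ 37 (mod 71)
26^4 ≡ 20 (mod 71)
26^8 ≡ 45 (mod 71)
26^16 ≡ 37 (mod 71)
26^32 ≡ 20 (mod 71)
26^35 = 26^(32+2+1) ≡ 70 (mod 71).
Result is 70 ≡ −1, so (26/71) = −1.

-1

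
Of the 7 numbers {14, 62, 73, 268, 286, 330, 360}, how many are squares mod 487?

(14/487) = -1 → non-residue.
(62/487) = +1 → QR.
(73/487) = +1 → QR.
(268/487) = +1 → QR.
(286/487) = +1 → QR.
(330/487) = -1 → non-residue.
(360/487) = -1 → non-residue.
Total quadratic residues among the 7: 4.

4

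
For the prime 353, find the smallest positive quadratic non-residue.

3

(2/353) = +1, so 2 is a residue.
(3/353) = −1, so 3 is the smallest positive non-residue mod 353.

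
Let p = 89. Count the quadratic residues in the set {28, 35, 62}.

(28/89) = -1 → non-residue.
(35/89) = -1 → non-residue.
(62/89) = -1 → non-residue.
Total quadratic residues among the 3: 0.

0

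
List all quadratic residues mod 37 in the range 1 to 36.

Square k = 1,…,18 (k and 37−k give the same square):
1²=1, 2²=4, 3²=9, 4²=16, 5²=25, 6²=36, 7²≡12, 8²≡27, 9²≡7, 10²≡26, 11²≡10, 12²≡33, 13²≡21, 14²≡11, 15²≡3, 16²≡34, 17²≡30, 18²≡28 (mod 37).
So the quadratic residues mod 37 are {1, 3, 4, 7, 9, 10, 11, 12, 16, 21, 25, 26, 27, 28, 30, 33, 34, 36}.

1,3,4,7,9,10,11,12,16,21,25,26,27,28,30,33,34,36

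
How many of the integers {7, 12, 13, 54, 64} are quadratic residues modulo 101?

3

(7/101) = -1 → non-residue.
(12/101) = -1 → non-residue.
(13/101) = +1 → QR.
(54/101) = +1 → QR.
(64/101) = +1 → QR.
Total quadratic residues among the 5: 3.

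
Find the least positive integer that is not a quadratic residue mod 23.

5

(2/23) = +1, so 2 is a residue.
(3/23) = +1, so 3 is a residue.
(4/23) = +1, so 4 is a residue.
(5/23) = −1, so 5 is the smallest positive non-residue mod 23.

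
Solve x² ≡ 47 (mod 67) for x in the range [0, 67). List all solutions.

Since 67 ≡ 3 (mod 4), a square root of 47 is 47^((67+1)/4) = 47^17 mod 67.
Repeated squaring: 47^2≡65, 47^4≡4, 47^8≡16, 47^16≡55 (mod 67).
47^17 = 47^(16+1) ≡ 39 (mod 67).
Check: 39² = 1521 ≡ 47 (mod 67). The two roots are 28 and 39.

28, 39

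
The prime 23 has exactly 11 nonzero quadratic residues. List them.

1 2 3 4 6 8 9 12 13 16 18

Square k = 1,…,11 (k and 23−k give the same square):
1²=1, 2²=4, 3²=9, 4²=16, 5²≡2, 6²≡13, 7²≡3, 8²≡18, 9²≡12, 10²≡8, 11²≡6 (mod 23).
So the quadratic residues mod 23 are {1, 2, 3, 4, 6, 8, 9, 12, 13, 16, 18}.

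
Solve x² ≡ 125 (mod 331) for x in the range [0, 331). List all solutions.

159, 172

Since 331 ≡ 3 (mod 4), a square root of 125 is 125^((331+1)/4) = 125^83 mod 331.
Repeated squaring: 125^2≡68, 125^4≡321, 125^8≡100, 125^16≡70, 125^32≡266, 125^64≡253 (mod 331).
125^83 = 125^(64+16+2+1) ≡ 172 (mod 331).
Check: 172² = 29584 ≡ 125 (mod 331). The two roots are 159 and 172.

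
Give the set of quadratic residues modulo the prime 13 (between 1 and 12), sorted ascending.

1,3,4,9,10,12

Square k = 1,…,6 (k and 13−k give the same square):
1²=1, 2²=4, 3²=9, 4²≡3, 5²≡12, 6²≡10 (mod 13).
So the quadratic residues mod 13 are {1, 3, 4, 9, 10, 12}.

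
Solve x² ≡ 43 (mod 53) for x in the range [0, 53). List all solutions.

53 ≡ 1 (mod 4), so we find a root by search.
Trying successive values, 19² = 361 ≡ 43 (mod 53). The other root is 53 − 19 = 34.

19, 34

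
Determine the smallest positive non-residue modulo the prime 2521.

11

(2/2521) = +1, so 2 is a residue.
(3/2521) = +1, so 3 is a residue.
(4/2521) = +1, so 4 is a residue.
(5/2521) = +1, so 5 is a residue.
(6/2521) = +1, so 6 is a residue.
(7/2521) = +1, so 7 is a residue.
(8/2521) = +1, so 8 is a residue.
(9/2521) = +1, so 9 is a residue.
(10/2521) = +1, so 10 is a residue.
(11/2521) = −1, so 11 is the smallest positive non-residue mod 2521.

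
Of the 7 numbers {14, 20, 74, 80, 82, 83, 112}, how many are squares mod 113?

4

(14/113) = +1 → QR.
(20/113) = -1 → non-residue.
(74/113) = -1 → non-residue.
(80/113) = -1 → non-residue.
(82/113) = +1 → QR.
(83/113) = +1 → QR.
(112/113) = +1 → QR.
Total quadratic residues among the 7: 4.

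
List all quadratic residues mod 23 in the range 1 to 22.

1 2 3 4 6 8 9 12 13 16 18

Square k = 1,…,11 (k and 23−k give the same square):
1²=1, 2²=4, 3²=9, 4²=16, 5²≡2, 6²≡13, 7²≡3, 8²≡18, 9²≡12, 10²≡8, 11²≡6 (mod 23).
So the quadratic residues mod 23 are {1, 2, 3, 4, 6, 8, 9, 12, 13, 16, 18}.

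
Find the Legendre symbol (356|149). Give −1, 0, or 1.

-1

First reduce: 356 ≡ 58 (mod 149).
Pull out 2: since 149 ≡ 5 (mod 8), (2/149) = -1.
Reciprocity: 29 ≡ 1 and 149 ≡ 1 (mod 4), so (29/149) = +(149/29).
Reduce top mod 29: now compute (4/29).
Pull out 2^2: since 29 ≡ 5 (mod 8), (2/29) = -1, so (2/29)^2 = +1.
Reached (1/29) = 1. Collecting the sign flips along the way, the symbol is -1.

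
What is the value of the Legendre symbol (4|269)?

1

Euler's criterion: (4/269) ≡ 4^134 (mod 269).
4^2 ≡ 16 (mod 269)
4^4 ≡ 256 (mod 269)
4^8 ≡ 169 (mod 269)
4^16 ≡ 47 (mod 269)
4^32 ≡ 57 (mod 269)
4^64 ≡ 21 (mod 269)
4^128 ≡ 172 (mod 269)
4^134 = 4^(128+4+2) ≡ 1 (mod 269).
Result is 1, so (4/269) = 1.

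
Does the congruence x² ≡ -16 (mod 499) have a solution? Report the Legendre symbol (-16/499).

-1

First reduce: -16 ≡ 483 (mod 499).
Reciprocity: 483 ≡ 3 and 499 ≡ 3 (mod 4), so (483/499) = −(499/483).
Reduce top mod 483: now compute (16/483).
Pull out 2^4: since 483 ≡ 3 (mod 8), (2/483) = -1, so (2/483)^4 = +1.
Reached (1/483) = 1. Collecting the sign flips along the way, the symbol is -1.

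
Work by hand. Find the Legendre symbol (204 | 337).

Pull out 2^2: since 337 ≡ 1 (mod 8), (2/337) = +1, so (2/337)^2 = +1.
Reciprocity: 51 ≡ 3 and 337 ≡ 1 (mod 4), so (51/337) = +(337/51).
Reduce top mod 51: now compute (31/51).
Reciprocity: 31 ≡ 3 and 51 ≡ 3 (mod 4), so (31/51) = −(51/31).
Reduce top mod 31: now compute (20/31).
Pull out 2^2: since 31 ≡ 7 (mod 8), (2/31) = +1, so (2/31)^2 = +1.
Reciprocity: 5 ≡ 1 and 31 ≡ 3 (mod 4), so (5/31) = +(31/5).
Reduce top mod 5: now compute (1/5).
Reached (1/5) = 1. Collecting the sign flips along the way, the symbol is -1.

-1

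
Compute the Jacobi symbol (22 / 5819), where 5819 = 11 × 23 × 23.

0

Pull out 2: since 5819 ≡ 3 (mod 8), (2/5819) = -1.
Reciprocity: 11 ≡ 3 and 5819 ≡ 3 (mod 4), so (11/5819) = −(5819/11).
Reduce top mod 11: now compute (0/11).
Top reduces to 0: gcd > 1, so the symbol is 0.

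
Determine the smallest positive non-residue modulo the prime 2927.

5

(2/2927) = +1, so 2 is a residue.
(3/2927) = +1, so 3 is a residue.
(4/2927) = +1, so 4 is a residue.
(5/2927) = −1, so 5 is the smallest positive non-residue mod 2927.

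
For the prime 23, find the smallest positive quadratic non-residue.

5

(2/23) = +1, so 2 is a residue.
(3/23) = +1, so 3 is a residue.
(4/23) = +1, so 4 is a residue.
(5/23) = −1, so 5 is the smallest positive non-residue mod 23.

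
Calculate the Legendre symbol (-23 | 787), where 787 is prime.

Euler's criterion: (-23/787) ≡ 764^393 (mod 787).
764^2 ≡ 529 (mod 787)
764^4 ≡ 456 (mod 787)
764^8 ≡ 168 (mod 787)
764^16 ≡ 679 (mod 787)
764^32 ≡ 646 (mod 787)
764^64 ≡ 206 (mod 787)
764^128 ≡ 725 (mod 787)
764^256 ≡ 696 (mod 787)
764^393 = 764^(256+128+8+1) ≡ 786 (mod 787).
Result is 786 ≡ −1, so (-23/787) = −1.

-1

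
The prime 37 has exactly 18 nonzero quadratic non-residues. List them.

Square k = 1,…,18 (k and 37−k give the same square):
1²=1, 2²=4, 3²=9, 4²=16, 5²=25, 6²=36, 7²≡12, 8²≡27, 9²≡7, 10²≡26, 11²≡10, 12²≡33, 13²≡21, 14²≡11, 15²≡3, 16²≡34, 17²≡30, 18²≡28 (mod 37).
The residues are {1, 3, 4, 7, 9, 10, 11, 12, 16, 21, 25, 26, 27, 28, 30, 33, 34, 36}; the non-residues are the remaining 18 nonzero classes.

2,5,6,8,13,14,15,17,18,19,20,22,23,24,29,31,32,35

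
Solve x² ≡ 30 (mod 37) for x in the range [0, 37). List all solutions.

17, 20

37 ≡ 1 (mod 4), so we find a root by search.
Trying successive values, 17² = 289 ≡ 30 (mod 37). The other root is 37 − 17 = 20.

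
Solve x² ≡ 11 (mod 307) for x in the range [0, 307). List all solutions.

25, 282

Since 307 ≡ 3 (mod 4), a square root of 11 is 11^((307+1)/4) = 11^77 mod 307.
Repeated squaring: 11^2≡121, 11^4≡212, 11^8≡122, 11^16≡148, 11^32≡107, 11^64≡90 (mod 307).
11^77 = 11^(64+8+4+1) ≡ 25 (mod 307).
Check: 25² = 625 ≡ 11 (mod 307). The two roots are 25 and 282.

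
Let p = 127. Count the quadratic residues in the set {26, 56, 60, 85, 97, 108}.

2

(26/127) = +1 → QR.
(56/127) = -1 → non-residue.
(60/127) = +1 → QR.
(85/127) = -1 → non-residue.
(97/127) = -1 → non-residue.
(108/127) = -1 → non-residue.
Total quadratic residues among the 6: 2.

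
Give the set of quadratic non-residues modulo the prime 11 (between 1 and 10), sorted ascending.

Square k = 1,…,5 (k and 11−k give the same square):
1²=1, 2²=4, 3²=9, 4²≡5, 5²≡3 (mod 11).
The residues are {1, 3, 4, 5, 9}; the non-residues are the remaining 5 nonzero classes.

2 6 7 8 10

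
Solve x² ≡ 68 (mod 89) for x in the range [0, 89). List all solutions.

89 ≡ 1 (mod 4), so we find a root by search.
Trying successive values, 35² = 1225 ≡ 68 (mod 89). The other root is 89 − 35 = 54.

35, 54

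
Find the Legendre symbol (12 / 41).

-1

Euler's criterion: (12/41) ≡ 12^20 (mod 41).
12^2 ≡ 21 (mod 41)
12^4 ≡ 31 (mod 41)
12^8 ≡ 18 (mod 41)
12^16 ≡ 37 (mod 41)
12^20 = 12^(16+4) ≡ 40 (mod 41).
Result is 40 ≡ −1, so (12/41) = −1.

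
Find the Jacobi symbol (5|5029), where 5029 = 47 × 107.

1

Reciprocity: 5 ≡ 1 and 5029 ≡ 1 (mod 4), so (5/5029) = +(5029/5).
Reduce top mod 5: now compute (4/5).
Pull out 2^2: since 5 ≡ 5 (mod 8), (2/5) = -1, so (2/5)^2 = +1.
Reached (1/5) = 1. Collecting the sign flips along the way, the symbol is +1.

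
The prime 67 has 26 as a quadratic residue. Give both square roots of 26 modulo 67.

19, 48

Since 67 ≡ 3 (mod 4), a square root of 26 is 26^((67+1)/4) = 26^17 mod 67.
Repeated squaring: 26^2≡6, 26^4≡36, 26^8≡23, 26^16≡60 (mod 67).
26^17 = 26^(16+1) ≡ 19 (mod 67).
Check: 19² = 361 ≡ 26 (mod 67). The two roots are 19 and 48.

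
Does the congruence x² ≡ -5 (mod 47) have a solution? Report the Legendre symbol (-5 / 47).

Euler's criterion: (-5/47) ≡ 42^23 (mod 47).
42^2 ≡ 25 (mod 47)
42^4 ≡ 14 (mod 47)
42^8 ≡ 8 (mod 47)
42^16 ≡ 17 (mod 47)
42^23 = 42^(16+4+2+1) ≡ 1 (mod 47).
Result is 1, so (-5/47) = 1.

1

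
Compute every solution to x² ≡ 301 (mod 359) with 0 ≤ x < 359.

Since 359 ≡ 3 (mod 4), a square root of 301 is 301^((359+1)/4) = 301^90 mod 359.
Repeated squaring: 301^2≡133, 301^4≡98, 301^8≡270, 301^16≡23, 301^32≡170, 301^64≡180 (mod 359).
301^90 = 301^(64+16+8+2) ≡ 115 (mod 359).
Check: 115² = 13225 ≡ 301 (mod 359). The two roots are 115 and 244.

115, 244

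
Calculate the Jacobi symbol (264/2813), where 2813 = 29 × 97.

-1

Pull out 2^3: since 2813 ≡ 5 (mod 8), (2/2813) = -1, so (2/2813)^3 = -1.
Reciprocity: 33 ≡ 1 and 2813 ≡ 1 (mod 4), so (33/2813) = +(2813/33).
Reduce top mod 33: now compute (8/33).
Pull out 2^3: since 33 ≡ 1 (mod 8), (2/33) = +1, so (2/33)^3 = +1.
Reached (1/33) = 1. Collecting the sign flips along the way, the symbol is -1.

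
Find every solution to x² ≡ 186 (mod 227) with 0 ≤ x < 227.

Since 227 ≡ 3 (mod 4), a square root of 186 is 186^((227+1)/4) = 186^57 mod 227.
Repeated squaring: 186^2≡92, 186^4≡65, 186^8≡139, 186^16≡26, 186^32≡222 (mod 227).
186^57 = 186^(32+16+8+1) ≡ 169 (mod 227).
Check: 169² = 28561 ≡ 186 (mod 227). The two roots are 58 and 169.

58, 169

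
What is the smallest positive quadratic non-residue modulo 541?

(2/541) = −1, so 2 is the smallest positive non-residue mod 541.

2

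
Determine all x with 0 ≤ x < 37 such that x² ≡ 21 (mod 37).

13, 24

37 ≡ 1 (mod 4), so we find a root by search.
Trying successive values, 13² = 169 ≡ 21 (mod 37). The other root is 37 − 13 = 24.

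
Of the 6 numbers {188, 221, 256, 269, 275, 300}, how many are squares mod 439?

(188/439) = -1 → non-residue.
(221/439) = -1 → non-residue.
(256/439) = +1 → QR.
(269/439) = +1 → QR.
(275/439) = +1 → QR.
(300/439) = -1 → non-residue.
Total quadratic residues among the 6: 3.

3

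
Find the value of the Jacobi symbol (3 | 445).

Reciprocity: 3 ≡ 3 and 445 ≡ 1 (mod 4), so (3/445) = +(445/3).
Reduce top mod 3: now compute (1/3).
Reached (1/3) = 1. Collecting the sign flips along the way, the symbol is +1.

1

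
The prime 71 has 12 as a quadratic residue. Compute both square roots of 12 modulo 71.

Since 71 ≡ 3 (mod 4), a square root of 12 is 12^((71+1)/4) = 12^18 mod 71.
Repeated squaring: 12^2≡2, 12^4≡4, 12^8≡16, 12^16≡43 (mod 71).
12^18 = 12^(16+2) ≡ 15 (mod 71).
Check: 15² = 225 ≡ 12 (mod 71). The two roots are 15 and 56.

15, 56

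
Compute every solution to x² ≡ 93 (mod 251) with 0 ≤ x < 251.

Since 251 ≡ 3 (mod 4), a square root of 93 is 93^((251+1)/4) = 93^63 mod 251.
Repeated squaring: 93^2≡115, 93^4≡173, 93^8≡60, 93^16≡86, 93^32≡117 (mod 251).
93^63 = 93^(32+16+8+4+2+1) ≡ 131 (mod 251).
Check: 131² = 17161 ≡ 93 (mod 251). The two roots are 120 and 131.

120, 131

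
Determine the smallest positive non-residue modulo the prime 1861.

(2/1861) = −1, so 2 is the smallest positive non-residue mod 1861.

2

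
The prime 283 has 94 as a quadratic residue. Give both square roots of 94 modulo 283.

Since 283 ≡ 3 (mod 4), a square root of 94 is 94^((283+1)/4) = 94^71 mod 283.
Repeated squaring: 94^2≡63, 94^4≡7, 94^8≡49, 94^16≡137, 94^32≡91, 94^64≡74 (mod 283).
94^71 = 94^(64+4+2+1) ≡ 159 (mod 283).
Check: 159² = 25281 ≡ 94 (mod 283). The two roots are 124 and 159.

124, 159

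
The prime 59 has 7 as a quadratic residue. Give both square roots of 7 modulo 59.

Since 59 ≡ 3 (mod 4), a square root of 7 is 7^((59+1)/4) = 7^15 mod 59.
Repeated squaring: 7^2≡49, 7^4≡41, 7^8≡29 (mod 59).
7^15 = 7^(8+4+2+1) ≡ 19 (mod 59).
Check: 19² = 361 ≡ 7 (mod 59). The two roots are 19 and 40.

19, 40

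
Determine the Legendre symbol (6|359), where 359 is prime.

Pull out 2: since 359 ≡ 7 (mod 8), (2/359) = +1.
Reciprocity: 3 ≡ 3 and 359 ≡ 3 (mod 4), so (3/359) = −(359/3).
Reduce top mod 3: now compute (2/3).
Pull out 2: since 3 ≡ 3 (mod 8), (2/3) = -1.
Reached (1/3) = 1. Collecting the sign flips along the way, the symbol is +1.

1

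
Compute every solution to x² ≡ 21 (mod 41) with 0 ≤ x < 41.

41 ≡ 1 (mod 4), so we find a root by search.
Trying successive values, 12² = 144 ≡ 21 (mod 41). The other root is 41 − 12 = 29.

12, 29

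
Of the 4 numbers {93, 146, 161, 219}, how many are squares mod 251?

3

(93/251) = +1 → QR.
(146/251) = -1 → non-residue.
(161/251) = +1 → QR.
(219/251) = +1 → QR.
Total quadratic residues among the 4: 3.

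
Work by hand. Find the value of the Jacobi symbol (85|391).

0

Reciprocity: 85 ≡ 1 and 391 ≡ 3 (mod 4), so (85/391) = +(391/85).
Reduce top mod 85: now compute (51/85).
Reciprocity: 51 ≡ 3 and 85 ≡ 1 (mod 4), so (51/85) = +(85/51).
Reduce top mod 51: now compute (34/51).
Pull out 2: since 51 ≡ 3 (mod 8), (2/51) = -1.
Reciprocity: 17 ≡ 1 and 51 ≡ 3 (mod 4), so (17/51) = +(51/17).
Reduce top mod 17: now compute (0/17).
Top reduces to 0: gcd > 1, so the symbol is 0.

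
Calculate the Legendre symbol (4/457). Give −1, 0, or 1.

Euler's criterion: (4/457) ≡ 4^228 (mod 457).
4^2 ≡ 16 (mod 457)
4^4 ≡ 256 (mod 457)
4^8 ≡ 185 (mod 457)
4^16 ≡ 407 (mod 457)
4^32 ≡ 215 (mod 457)
4^64 ≡ 68 (mod 457)
4^128 ≡ 54 (mod 457)
4^228 = 4^(128+64+32+4) ≡ 1 (mod 457).
Result is 1, so (4/457) = 1.

1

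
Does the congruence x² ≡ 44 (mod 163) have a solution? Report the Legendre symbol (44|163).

-1

Pull out 2^2: since 163 ≡ 3 (mod 8), (2/163) = -1, so (2/163)^2 = +1.
Reciprocity: 11 ≡ 3 and 163 ≡ 3 (mod 4), so (11/163) = −(163/11).
Reduce top mod 11: now compute (9/11).
Reciprocity: 9 ≡ 1 and 11 ≡ 3 (mod 4), so (9/11) = +(11/9).
Reduce top mod 9: now compute (2/9).
Pull out 2: since 9 ≡ 1 (mod 8), (2/9) = +1.
Reached (1/9) = 1. Collecting the sign flips along the way, the symbol is -1.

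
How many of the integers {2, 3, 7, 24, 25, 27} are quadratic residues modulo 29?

3

(2/29) = -1 → non-residue.
(3/29) = -1 → non-residue.
(7/29) = +1 → QR.
(24/29) = +1 → QR.
(25/29) = +1 → QR.
(27/29) = -1 → non-residue.
Total quadratic residues among the 6: 3.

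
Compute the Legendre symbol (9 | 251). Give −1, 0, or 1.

1

Reciprocity: 9 ≡ 1 and 251 ≡ 3 (mod 4), so (9/251) = +(251/9).
Reduce top mod 9: now compute (8/9).
Pull out 2^3: since 9 ≡ 1 (mod 8), (2/9) = +1, so (2/9)^3 = +1.
Reached (1/9) = 1. Collecting the sign flips along the way, the symbol is +1.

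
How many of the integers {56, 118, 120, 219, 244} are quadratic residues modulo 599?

(56/599) = -1 → non-residue.
(118/599) = -1 → non-residue.
(120/599) = +1 → QR.
(219/599) = -1 → non-residue.
(244/599) = -1 → non-residue.
Total quadratic residues among the 5: 1.

1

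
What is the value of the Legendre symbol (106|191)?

-1

Pull out 2: since 191 ≡ 7 (mod 8), (2/191) = +1.
Reciprocity: 53 ≡ 1 and 191 ≡ 3 (mod 4), so (53/191) = +(191/53).
Reduce top mod 53: now compute (32/53).
Pull out 2^5: since 53 ≡ 5 (mod 8), (2/53) = -1, so (2/53)^5 = -1.
Reached (1/53) = 1. Collecting the sign flips along the way, the symbol is -1.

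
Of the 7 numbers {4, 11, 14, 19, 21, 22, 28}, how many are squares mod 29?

3

(4/29) = +1 → QR.
(11/29) = -1 → non-residue.
(14/29) = -1 → non-residue.
(19/29) = -1 → non-residue.
(21/29) = -1 → non-residue.
(22/29) = +1 → QR.
(28/29) = +1 → QR.
Total quadratic residues among the 7: 3.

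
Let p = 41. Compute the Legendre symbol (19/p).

-1

Reciprocity: 19 ≡ 3 and 41 ≡ 1 (mod 4), so (19/41) = +(41/19).
Reduce top mod 19: now compute (3/19).
Reciprocity: 3 ≡ 3 and 19 ≡ 3 (mod 4), so (3/19) = −(19/3).
Reduce top mod 3: now compute (1/3).
Reached (1/3) = 1. Collecting the sign flips along the way, the symbol is -1.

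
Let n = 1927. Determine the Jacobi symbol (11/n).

Reciprocity: 11 ≡ 3 and 1927 ≡ 3 (mod 4), so (11/1927) = −(1927/11).
Reduce top mod 11: now compute (2/11).
Pull out 2: since 11 ≡ 3 (mod 8), (2/11) = -1.
Reached (1/11) = 1. Collecting the sign flips along the way, the symbol is +1.

1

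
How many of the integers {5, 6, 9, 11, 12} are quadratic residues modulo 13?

2

(5/13) = -1 → non-residue.
(6/13) = -1 → non-residue.
(9/13) = +1 → QR.
(11/13) = -1 → non-residue.
(12/13) = +1 → QR.
Total quadratic residues among the 5: 2.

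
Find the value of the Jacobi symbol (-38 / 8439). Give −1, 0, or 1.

First reduce: -38 ≡ 8401 (mod 8439).
Reciprocity: 8401 ≡ 1 and 8439 ≡ 3 (mod 4), so (8401/8439) = +(8439/8401).
Reduce top mod 8401: now compute (38/8401).
Pull out 2: since 8401 ≡ 1 (mod 8), (2/8401) = +1.
Reciprocity: 19 ≡ 3 and 8401 ≡ 1 (mod 4), so (19/8401) = +(8401/19).
Reduce top mod 19: now compute (3/19).
Reciprocity: 3 ≡ 3 and 19 ≡ 3 (mod 4), so (3/19) = −(19/3).
Reduce top mod 3: now compute (1/3).
Reached (1/3) = 1. Collecting the sign flips along the way, the symbol is -1.

-1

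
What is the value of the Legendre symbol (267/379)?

Reciprocity: 267 ≡ 3 and 379 ≡ 3 (mod 4), so (267/379) = −(379/267).
Reduce top mod 267: now compute (112/267).
Pull out 2^4: since 267 ≡ 3 (mod 8), (2/267) = -1, so (2/267)^4 = +1.
Reciprocity: 7 ≡ 3 and 267 ≡ 3 (mod 4), so (7/267) = −(267/7).
Reduce top mod 7: now compute (1/7).
Reached (1/7) = 1. Collecting the sign flips along the way, the symbol is +1.

1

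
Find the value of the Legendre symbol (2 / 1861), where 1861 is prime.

-1

Pull out 2: since 1861 ≡ 5 (mod 8), (2/1861) = -1.
Reached (1/1861) = 1. Collecting the sign flips along the way, the symbol is -1.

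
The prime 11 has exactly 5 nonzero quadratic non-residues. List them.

2 6 7 8 10

Square k = 1,…,5 (k and 11−k give the same square):
1²=1, 2²=4, 3²=9, 4²≡5, 5²≡3 (mod 11).
The residues are {1, 3, 4, 5, 9}; the non-residues are the remaining 5 nonzero classes.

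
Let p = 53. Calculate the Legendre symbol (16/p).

Pull out 2^4: since 53 ≡ 5 (mod 8), (2/53) = -1, so (2/53)^4 = +1.
Reached (1/53) = 1. Collecting the sign flips along the way, the symbol is +1.

1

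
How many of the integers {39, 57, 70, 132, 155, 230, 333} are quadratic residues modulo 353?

(39/353) = +1 → QR.
(57/353) = -1 → non-residue.
(70/353) = +1 → QR.
(132/353) = -1 → non-residue.
(155/353) = +1 → QR.
(230/353) = -1 → non-residue.
(333/353) = -1 → non-residue.
Total quadratic residues among the 7: 3.

3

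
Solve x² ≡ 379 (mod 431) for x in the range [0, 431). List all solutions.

Since 431 ≡ 3 (mod 4), a square root of 379 is 379^((431+1)/4) = 379^108 mod 431.
Repeated squaring: 379^2≡118, 379^4≡132, 379^8≡184, 379^16≡238, 379^32≡183, 379^64≡302 (mod 431).
379^108 = 379^(64+32+8+4) ≡ 242 (mod 431).
Check: 242² = 58564 ≡ 379 (mod 431). The two roots are 189 and 242.

189, 242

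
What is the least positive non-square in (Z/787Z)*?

(2/787) = −1, so 2 is the smallest positive non-residue mod 787.

2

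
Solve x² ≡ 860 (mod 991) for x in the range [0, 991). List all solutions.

Since 991 ≡ 3 (mod 4), a square root of 860 is 860^((991+1)/4) = 860^248 mod 991.
Repeated squaring: 860^2≡314, 860^4≡487, 860^8≡320, 860^16≡327, 860^32≡892, 860^64≡882, 860^128≡980 (mod 991).
860^248 = 860^(128+64+32+16+8) ≡ 276 (mod 991).
Check: 276² = 76176 ≡ 860 (mod 991). The two roots are 276 and 715.

276, 715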